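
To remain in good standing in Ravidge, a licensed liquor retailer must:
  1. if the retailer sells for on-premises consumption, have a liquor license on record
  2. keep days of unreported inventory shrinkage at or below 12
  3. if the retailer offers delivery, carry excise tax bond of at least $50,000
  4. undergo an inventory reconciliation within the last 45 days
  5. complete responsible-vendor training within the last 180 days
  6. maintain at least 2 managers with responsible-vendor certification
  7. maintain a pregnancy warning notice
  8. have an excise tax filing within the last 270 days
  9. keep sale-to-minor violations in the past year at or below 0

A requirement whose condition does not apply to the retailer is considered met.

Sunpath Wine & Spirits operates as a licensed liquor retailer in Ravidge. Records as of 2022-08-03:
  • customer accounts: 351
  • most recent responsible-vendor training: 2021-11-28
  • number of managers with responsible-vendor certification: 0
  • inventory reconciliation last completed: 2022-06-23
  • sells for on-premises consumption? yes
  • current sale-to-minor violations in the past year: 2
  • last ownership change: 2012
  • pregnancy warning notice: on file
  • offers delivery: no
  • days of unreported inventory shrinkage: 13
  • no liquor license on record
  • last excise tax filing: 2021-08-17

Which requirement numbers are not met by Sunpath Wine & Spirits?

1, 2, 5, 6, 8, 9

1. condition 'sells for on-premises consumption' holds; liquor license absent → not met
2. days of unreported inventory shrinkage 13 > 12 → not met
3. condition 'offers delivery' does not hold → requirement n/a → met
4. inventory reconciliation 41 days ago vs limit 45 → met
5. responsible-vendor training 248 days ago vs limit 180 → not met
6. managers with responsible-vendor certification 0 < 2 → not met
7. pregnancy warning notice present → met
8. excise tax filing 351 days ago vs limit 270 → not met
9. sale-to-minor violations in the past year 2 > 0 → not met
Not met: 1, 2, 5, 6, 8, 9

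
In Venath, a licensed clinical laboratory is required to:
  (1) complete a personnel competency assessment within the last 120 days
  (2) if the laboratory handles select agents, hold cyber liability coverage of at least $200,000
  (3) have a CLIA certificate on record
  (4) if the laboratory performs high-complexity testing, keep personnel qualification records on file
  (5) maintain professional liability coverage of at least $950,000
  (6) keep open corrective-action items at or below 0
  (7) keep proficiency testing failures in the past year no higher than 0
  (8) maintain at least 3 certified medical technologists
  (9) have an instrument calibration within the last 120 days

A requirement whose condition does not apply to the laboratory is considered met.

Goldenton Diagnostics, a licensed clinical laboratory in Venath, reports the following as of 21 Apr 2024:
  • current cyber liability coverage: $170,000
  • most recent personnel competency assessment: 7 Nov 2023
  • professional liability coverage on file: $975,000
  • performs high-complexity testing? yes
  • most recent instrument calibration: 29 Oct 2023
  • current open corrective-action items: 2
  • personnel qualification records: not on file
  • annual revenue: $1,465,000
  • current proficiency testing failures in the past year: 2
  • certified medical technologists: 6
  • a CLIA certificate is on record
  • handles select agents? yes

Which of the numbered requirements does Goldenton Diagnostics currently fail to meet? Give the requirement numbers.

1. personnel competency assessment 166 days ago vs limit 120 → not met
2. condition 'handles select agents' holds; cyber liability coverage $170,000 < $200,000 → not met
3. CLIA certificate present → met
4. condition 'performs high-complexity testing' holds; personnel qualification records absent → not met
5. professional liability coverage $975,000 ≥ $950,000 → met
6. open corrective-action items 2 > 0 → not met
7. proficiency testing failures in the past year 2 > 0 → not met
8. certified medical technologists 6 ≥ 3 → met
9. instrument calibration 175 days ago vs limit 120 → not met
Not met: 1, 2, 4, 6, 7, 9

1, 2, 4, 6, 7, 9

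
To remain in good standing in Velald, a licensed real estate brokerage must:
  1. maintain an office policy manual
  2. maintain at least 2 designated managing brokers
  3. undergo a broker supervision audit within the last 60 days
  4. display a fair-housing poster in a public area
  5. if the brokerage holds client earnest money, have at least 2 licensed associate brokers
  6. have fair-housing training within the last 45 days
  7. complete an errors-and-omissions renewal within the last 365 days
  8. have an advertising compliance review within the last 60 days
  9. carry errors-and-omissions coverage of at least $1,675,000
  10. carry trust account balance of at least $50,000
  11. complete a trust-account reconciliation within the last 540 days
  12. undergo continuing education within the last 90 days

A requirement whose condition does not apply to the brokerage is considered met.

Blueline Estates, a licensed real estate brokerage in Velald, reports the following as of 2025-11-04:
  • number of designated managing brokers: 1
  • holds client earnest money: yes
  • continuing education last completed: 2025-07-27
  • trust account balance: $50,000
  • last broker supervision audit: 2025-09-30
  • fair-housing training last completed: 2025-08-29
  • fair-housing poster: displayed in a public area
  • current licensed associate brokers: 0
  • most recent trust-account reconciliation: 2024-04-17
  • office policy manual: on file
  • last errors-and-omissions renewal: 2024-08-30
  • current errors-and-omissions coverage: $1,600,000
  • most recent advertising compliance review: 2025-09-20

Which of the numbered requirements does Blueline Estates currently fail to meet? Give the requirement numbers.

1. office policy manual present → met
2. designated managing brokers 1 < 2 → not met
3. broker supervision audit 35 days ago vs limit 60 → met
4. fair-housing poster present → met
5. condition 'holds client earnest money' holds; licensed associate brokers 0 < 2 → not met
6. fair-housing training 67 days ago vs limit 45 → not met
7. errors-and-omissions renewal 431 days ago vs limit 365 → not met
8. advertising compliance review 45 days ago vs limit 60 → met
9. errors-and-omissions coverage $1,600,000 < $1,675,000 → not met
10. trust account balance $50,000 ≥ $50,000 → met
11. trust-account reconciliation 566 days ago vs limit 540 → not met
12. continuing education 100 days ago vs limit 90 → not met
Not met: 2, 5, 6, 7, 9, 11, 12

2, 5, 6, 7, 9, 11, 12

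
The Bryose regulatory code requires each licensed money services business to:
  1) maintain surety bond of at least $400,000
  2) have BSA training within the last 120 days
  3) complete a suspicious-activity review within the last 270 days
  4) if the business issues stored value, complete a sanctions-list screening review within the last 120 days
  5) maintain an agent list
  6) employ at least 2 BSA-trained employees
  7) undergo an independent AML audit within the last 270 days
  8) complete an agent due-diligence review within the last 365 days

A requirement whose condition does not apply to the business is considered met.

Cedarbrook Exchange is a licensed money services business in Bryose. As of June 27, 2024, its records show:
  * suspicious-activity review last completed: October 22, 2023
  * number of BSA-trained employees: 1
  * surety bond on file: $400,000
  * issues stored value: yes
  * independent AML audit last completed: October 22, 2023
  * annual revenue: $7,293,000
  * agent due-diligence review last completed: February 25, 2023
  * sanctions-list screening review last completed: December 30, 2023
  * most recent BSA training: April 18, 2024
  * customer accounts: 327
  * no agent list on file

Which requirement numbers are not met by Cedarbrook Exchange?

1. surety bond $400,000 ≥ $400,000 → met
2. BSA training 70 days ago vs limit 120 → met
3. suspicious-activity review 249 days ago vs limit 270 → met
4. condition 'issues stored value' holds; sanctions-list screening review 180 days ago vs limit 120 → not met
5. agent list absent → not met
6. BSA-trained employees 1 < 2 → not met
7. independent AML audit 249 days ago vs limit 270 → met
8. agent due-diligence review 488 days ago vs limit 365 → not met
Not met: 4, 5, 6, 8

4, 5, 6, 8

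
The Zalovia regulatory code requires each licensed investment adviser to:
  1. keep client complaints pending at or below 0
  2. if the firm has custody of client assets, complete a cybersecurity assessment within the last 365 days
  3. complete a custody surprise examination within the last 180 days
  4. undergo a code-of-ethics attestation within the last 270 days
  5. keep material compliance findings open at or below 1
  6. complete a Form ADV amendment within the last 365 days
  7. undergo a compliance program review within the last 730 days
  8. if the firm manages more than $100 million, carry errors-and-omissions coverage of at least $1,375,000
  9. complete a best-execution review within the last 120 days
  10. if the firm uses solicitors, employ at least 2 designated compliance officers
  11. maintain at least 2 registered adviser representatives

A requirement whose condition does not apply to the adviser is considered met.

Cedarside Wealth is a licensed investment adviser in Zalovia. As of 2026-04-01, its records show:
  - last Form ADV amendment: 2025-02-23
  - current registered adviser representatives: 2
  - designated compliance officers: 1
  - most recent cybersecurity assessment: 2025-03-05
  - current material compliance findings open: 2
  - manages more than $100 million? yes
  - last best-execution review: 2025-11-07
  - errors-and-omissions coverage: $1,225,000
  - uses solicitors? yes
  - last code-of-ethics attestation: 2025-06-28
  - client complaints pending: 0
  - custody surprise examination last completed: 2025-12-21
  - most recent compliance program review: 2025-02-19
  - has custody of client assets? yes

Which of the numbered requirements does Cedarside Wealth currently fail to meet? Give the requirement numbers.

2, 4, 5, 6, 8, 9, 10

1. client complaints pending 0 ≤ 0 → met
2. condition 'has custody of client assets' holds; cybersecurity assessment 392 days ago vs limit 365 → not met
3. custody surprise examination 101 days ago vs limit 180 → met
4. code-of-ethics attestation 277 days ago vs limit 270 → not met
5. material compliance findings open 2 > 1 → not met
6. Form ADV amendment 402 days ago vs limit 365 → not met
7. compliance program review 406 days ago vs limit 730 → met
8. condition 'manages more than $100 million' holds; errors-and-omissions coverage $1,225,000 < $1,375,000 → not met
9. best-execution review 145 days ago vs limit 120 → not met
10. condition 'uses solicitors' holds; designated compliance officers 1 < 2 → not met
11. registered adviser representatives 2 ≥ 2 → met
Not met: 2, 4, 5, 6, 8, 9, 10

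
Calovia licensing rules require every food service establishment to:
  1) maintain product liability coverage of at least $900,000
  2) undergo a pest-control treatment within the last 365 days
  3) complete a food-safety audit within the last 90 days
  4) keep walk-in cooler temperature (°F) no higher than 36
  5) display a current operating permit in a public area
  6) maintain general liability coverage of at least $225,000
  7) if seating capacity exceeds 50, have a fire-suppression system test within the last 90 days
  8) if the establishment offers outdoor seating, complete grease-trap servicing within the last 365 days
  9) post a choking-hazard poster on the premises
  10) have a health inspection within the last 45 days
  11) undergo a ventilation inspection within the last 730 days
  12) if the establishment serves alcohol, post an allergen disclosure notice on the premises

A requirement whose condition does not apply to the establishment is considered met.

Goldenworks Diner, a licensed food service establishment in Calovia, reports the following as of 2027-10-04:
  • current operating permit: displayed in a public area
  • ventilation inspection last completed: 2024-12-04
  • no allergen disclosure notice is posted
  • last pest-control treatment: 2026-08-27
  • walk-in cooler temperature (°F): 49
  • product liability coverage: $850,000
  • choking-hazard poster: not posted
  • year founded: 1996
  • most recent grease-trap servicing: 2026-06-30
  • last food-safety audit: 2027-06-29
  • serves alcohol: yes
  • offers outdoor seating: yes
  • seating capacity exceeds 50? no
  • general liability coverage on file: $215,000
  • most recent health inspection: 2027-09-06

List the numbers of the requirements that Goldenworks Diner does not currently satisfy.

1, 2, 3, 4, 6, 8, 9, 11, 12

1. product liability coverage $850,000 < $900,000 → not met
2. pest-control treatment 403 days ago vs limit 365 → not met
3. food-safety audit 97 days ago vs limit 90 → not met
4. walk-in cooler temperature (°F) 49 > 36 → not met
5. current operating permit present → met
6. general liability coverage $215,000 < $225,000 → not met
7. condition 'seating capacity exceeds 50' does not hold → requirement n/a → met
8. condition 'offers outdoor seating' holds; grease-trap servicing 461 days ago vs limit 365 → not met
9. choking-hazard poster absent → not met
10. health inspection 28 days ago vs limit 45 → met
11. ventilation inspection 1034 days ago vs limit 730 → not met
12. condition 'serves alcohol' holds; allergen disclosure notice absent → not met
Not met: 1, 2, 3, 4, 6, 8, 9, 11, 12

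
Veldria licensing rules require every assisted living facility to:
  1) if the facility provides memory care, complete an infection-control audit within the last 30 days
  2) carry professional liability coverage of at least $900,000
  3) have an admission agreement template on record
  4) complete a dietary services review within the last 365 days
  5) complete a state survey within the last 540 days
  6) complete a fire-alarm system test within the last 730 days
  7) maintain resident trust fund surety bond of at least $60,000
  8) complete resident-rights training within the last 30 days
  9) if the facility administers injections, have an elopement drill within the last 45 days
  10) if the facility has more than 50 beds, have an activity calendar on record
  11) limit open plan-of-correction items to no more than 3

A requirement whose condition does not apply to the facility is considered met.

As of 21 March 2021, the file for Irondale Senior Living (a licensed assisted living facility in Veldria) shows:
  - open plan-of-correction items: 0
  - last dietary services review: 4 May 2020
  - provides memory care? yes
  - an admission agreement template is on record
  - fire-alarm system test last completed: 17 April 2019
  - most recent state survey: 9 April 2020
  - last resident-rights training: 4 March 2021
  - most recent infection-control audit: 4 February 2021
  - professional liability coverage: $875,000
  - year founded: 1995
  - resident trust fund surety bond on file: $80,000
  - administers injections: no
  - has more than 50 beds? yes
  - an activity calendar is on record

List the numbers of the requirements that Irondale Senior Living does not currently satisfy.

1. condition 'provides memory care' holds; infection-control audit 45 days ago vs limit 30 → not met
2. professional liability coverage $875,000 < $900,000 → not met
3. admission agreement template present → met
4. dietary services review 321 days ago vs limit 365 → met
5. state survey 346 days ago vs limit 540 → met
6. fire-alarm system test 704 days ago vs limit 730 → met
7. resident trust fund surety bond $80,000 ≥ $60,000 → met
8. resident-rights training 17 days ago vs limit 30 → met
9. condition 'administers injections' does not hold → requirement n/a → met
10. condition 'has more than 50 beds' holds; activity calendar present → met
11. open plan-of-correction items 0 ≤ 3 → met
Not met: 1, 2

1, 2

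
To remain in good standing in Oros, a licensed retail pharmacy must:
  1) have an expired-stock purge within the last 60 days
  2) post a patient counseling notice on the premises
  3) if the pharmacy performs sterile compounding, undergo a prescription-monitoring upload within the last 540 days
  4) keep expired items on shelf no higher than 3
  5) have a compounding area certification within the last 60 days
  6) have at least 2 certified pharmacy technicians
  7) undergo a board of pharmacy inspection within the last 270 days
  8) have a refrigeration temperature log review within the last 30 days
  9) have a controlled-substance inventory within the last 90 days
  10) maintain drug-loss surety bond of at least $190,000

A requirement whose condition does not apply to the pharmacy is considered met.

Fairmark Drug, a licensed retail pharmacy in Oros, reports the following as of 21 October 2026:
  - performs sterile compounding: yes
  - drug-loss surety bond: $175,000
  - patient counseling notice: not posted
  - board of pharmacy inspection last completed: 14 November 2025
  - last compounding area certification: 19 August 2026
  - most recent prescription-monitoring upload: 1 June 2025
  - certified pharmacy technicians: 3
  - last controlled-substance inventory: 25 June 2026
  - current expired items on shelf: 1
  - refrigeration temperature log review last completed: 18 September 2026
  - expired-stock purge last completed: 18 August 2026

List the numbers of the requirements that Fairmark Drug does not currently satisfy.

1. expired-stock purge 64 days ago vs limit 60 → not met
2. patient counseling notice absent → not met
3. condition 'performs sterile compounding' holds; prescription-monitoring upload 507 days ago vs limit 540 → met
4. expired items on shelf 1 ≤ 3 → met
5. compounding area certification 63 days ago vs limit 60 → not met
6. certified pharmacy technicians 3 ≥ 2 → met
7. board of pharmacy inspection 341 days ago vs limit 270 → not met
8. refrigeration temperature log review 33 days ago vs limit 30 → not met
9. controlled-substance inventory 118 days ago vs limit 90 → not met
10. drug-loss surety bond $175,000 < $190,000 → not met
Not met: 1, 2, 5, 7, 8, 9, 10

1, 2, 5, 7, 8, 9, 10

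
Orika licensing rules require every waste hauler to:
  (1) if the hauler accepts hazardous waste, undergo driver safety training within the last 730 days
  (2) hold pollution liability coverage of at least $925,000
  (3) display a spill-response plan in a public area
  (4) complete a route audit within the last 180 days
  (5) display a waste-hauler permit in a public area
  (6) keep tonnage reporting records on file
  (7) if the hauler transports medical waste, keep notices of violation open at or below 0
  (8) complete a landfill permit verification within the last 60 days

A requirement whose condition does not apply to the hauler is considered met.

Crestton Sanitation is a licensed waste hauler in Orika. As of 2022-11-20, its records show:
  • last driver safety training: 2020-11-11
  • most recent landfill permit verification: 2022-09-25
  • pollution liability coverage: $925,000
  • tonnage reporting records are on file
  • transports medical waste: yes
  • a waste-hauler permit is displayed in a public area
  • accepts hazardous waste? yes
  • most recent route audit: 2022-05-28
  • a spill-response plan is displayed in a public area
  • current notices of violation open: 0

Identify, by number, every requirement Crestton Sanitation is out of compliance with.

1. condition 'accepts hazardous waste' holds; driver safety training 739 days ago vs limit 730 → not met
2. pollution liability coverage $925,000 ≥ $925,000 → met
3. spill-response plan present → met
4. route audit 176 days ago vs limit 180 → met
5. waste-hauler permit present → met
6. tonnage reporting records present → met
7. condition 'transports medical waste' holds; notices of violation open 0 ≤ 0 → met
8. landfill permit verification 56 days ago vs limit 60 → met
Not met: 1

1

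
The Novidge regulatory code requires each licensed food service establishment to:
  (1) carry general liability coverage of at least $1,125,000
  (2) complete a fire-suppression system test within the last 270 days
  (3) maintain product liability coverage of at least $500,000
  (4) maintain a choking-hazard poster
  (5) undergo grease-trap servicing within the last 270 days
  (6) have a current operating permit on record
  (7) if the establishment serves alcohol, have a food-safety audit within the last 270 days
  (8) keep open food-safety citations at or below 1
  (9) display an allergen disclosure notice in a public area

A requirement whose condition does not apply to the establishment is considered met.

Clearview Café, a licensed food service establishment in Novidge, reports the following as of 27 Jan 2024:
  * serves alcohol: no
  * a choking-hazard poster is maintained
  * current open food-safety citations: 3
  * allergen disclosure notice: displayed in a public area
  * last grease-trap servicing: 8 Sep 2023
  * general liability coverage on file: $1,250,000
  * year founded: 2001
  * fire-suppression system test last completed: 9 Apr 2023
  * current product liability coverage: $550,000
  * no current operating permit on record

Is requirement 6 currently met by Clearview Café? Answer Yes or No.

No

6. current operating permit absent → not met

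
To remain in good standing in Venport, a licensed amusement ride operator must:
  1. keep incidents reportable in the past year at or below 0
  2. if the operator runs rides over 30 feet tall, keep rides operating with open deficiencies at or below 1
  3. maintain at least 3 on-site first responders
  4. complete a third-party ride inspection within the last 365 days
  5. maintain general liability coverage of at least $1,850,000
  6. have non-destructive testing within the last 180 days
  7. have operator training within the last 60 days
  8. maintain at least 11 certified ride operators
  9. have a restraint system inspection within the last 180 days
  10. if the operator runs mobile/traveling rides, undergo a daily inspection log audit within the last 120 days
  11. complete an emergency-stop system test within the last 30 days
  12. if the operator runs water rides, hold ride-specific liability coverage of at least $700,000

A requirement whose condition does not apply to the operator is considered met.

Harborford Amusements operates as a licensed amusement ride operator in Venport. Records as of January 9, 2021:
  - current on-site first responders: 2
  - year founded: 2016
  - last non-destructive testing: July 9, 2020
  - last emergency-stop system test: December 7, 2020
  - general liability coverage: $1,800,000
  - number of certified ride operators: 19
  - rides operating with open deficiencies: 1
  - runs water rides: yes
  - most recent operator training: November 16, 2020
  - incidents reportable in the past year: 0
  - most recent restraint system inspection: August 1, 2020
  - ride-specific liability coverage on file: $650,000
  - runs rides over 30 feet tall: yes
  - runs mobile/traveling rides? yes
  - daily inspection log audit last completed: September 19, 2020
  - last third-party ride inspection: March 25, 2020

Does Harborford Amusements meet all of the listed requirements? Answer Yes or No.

No

1. incidents reportable in the past year 0 ≤ 0 → met
2. condition 'runs rides over 30 feet tall' holds; rides operating with open deficiencies 1 ≤ 1 → met
3. on-site first responders 2 < 3 → not met
4. third-party ride inspection 290 days ago vs limit 365 → met
5. general liability coverage $1,800,000 < $1,850,000 → not met
6. non-destructive testing 184 days ago vs limit 180 → not met
7. operator training 54 days ago vs limit 60 → met
8. certified ride operators 19 ≥ 11 → met
9. restraint system inspection 161 days ago vs limit 180 → met
10. condition 'runs mobile/traveling rides' holds; daily inspection log audit 112 days ago vs limit 120 → met
11. emergency-stop system test 33 days ago vs limit 30 → not met
12. condition 'runs water rides' holds; ride-specific liability coverage $650,000 < $700,000 → not met
Not met: 3, 5, 6, 11, 12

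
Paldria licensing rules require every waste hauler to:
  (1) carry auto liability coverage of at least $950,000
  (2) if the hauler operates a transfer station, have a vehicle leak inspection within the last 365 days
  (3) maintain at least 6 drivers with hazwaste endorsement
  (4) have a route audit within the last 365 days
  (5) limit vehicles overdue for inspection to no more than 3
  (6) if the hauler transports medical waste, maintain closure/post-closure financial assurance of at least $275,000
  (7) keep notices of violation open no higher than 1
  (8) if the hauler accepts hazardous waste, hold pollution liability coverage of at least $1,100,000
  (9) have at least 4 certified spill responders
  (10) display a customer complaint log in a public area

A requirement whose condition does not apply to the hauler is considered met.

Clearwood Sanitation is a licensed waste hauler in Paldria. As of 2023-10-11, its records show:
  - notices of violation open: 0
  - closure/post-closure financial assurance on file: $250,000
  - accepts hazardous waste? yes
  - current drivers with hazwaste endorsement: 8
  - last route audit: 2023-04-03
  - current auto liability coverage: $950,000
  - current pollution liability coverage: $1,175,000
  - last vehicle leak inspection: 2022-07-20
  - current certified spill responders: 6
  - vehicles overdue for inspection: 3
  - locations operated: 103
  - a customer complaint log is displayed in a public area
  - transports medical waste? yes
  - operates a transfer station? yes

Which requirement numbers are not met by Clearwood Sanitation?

2, 6

1. auto liability coverage $950,000 ≥ $950,000 → met
2. condition 'operates a transfer station' holds; vehicle leak inspection 448 days ago vs limit 365 → not met
3. drivers with hazwaste endorsement 8 ≥ 6 → met
4. route audit 191 days ago vs limit 365 → met
5. vehicles overdue for inspection 3 ≤ 3 → met
6. condition 'transports medical waste' holds; closure/post-closure financial assurance $250,000 < $275,000 → not met
7. notices of violation open 0 ≤ 1 → met
8. condition 'accepts hazardous waste' holds; pollution liability coverage $1,175,000 ≥ $1,100,000 → met
9. certified spill responders 6 ≥ 4 → met
10. customer complaint log present → met
Not met: 2, 6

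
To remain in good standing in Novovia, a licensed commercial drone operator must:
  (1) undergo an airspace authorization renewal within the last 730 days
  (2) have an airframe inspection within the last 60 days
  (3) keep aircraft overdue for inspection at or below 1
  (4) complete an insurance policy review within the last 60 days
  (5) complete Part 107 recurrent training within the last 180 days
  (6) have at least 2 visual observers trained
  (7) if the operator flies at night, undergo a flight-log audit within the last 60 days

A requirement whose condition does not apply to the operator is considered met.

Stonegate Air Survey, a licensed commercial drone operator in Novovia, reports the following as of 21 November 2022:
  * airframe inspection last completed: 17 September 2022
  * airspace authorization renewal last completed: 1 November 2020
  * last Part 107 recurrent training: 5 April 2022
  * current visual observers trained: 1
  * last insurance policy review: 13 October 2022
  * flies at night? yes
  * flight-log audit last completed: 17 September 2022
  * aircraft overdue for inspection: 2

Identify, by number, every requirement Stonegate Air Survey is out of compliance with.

1. airspace authorization renewal 750 days ago vs limit 730 → not met
2. airframe inspection 65 days ago vs limit 60 → not met
3. aircraft overdue for inspection 2 > 1 → not met
4. insurance policy review 39 days ago vs limit 60 → met
5. Part 107 recurrent training 230 days ago vs limit 180 → not met
6. visual observers trained 1 < 2 → not met
7. condition 'flies at night' holds; flight-log audit 65 days ago vs limit 60 → not met
Not met: 1, 2, 3, 5, 6, 7

1, 2, 3, 5, 6, 7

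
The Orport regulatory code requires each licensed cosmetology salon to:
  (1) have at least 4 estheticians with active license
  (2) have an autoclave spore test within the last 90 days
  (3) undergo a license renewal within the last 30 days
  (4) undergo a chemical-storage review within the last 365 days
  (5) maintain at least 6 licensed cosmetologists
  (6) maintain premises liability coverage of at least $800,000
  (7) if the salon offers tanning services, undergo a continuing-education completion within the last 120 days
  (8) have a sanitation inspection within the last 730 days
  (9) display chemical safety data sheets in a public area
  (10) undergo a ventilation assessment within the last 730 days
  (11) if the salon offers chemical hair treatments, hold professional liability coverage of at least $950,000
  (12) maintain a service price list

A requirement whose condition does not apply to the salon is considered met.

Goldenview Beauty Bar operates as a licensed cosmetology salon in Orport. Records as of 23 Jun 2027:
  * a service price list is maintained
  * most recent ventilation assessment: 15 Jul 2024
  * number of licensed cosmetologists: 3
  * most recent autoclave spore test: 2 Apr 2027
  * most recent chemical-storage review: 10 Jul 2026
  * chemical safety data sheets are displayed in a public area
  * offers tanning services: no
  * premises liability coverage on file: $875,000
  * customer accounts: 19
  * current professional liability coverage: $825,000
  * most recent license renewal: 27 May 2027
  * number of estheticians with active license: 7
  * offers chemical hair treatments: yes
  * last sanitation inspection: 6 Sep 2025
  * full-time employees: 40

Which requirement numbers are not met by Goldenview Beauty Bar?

5, 10, 11

1. estheticians with active license 7 ≥ 4 → met
2. autoclave spore test 82 days ago vs limit 90 → met
3. license renewal 27 days ago vs limit 30 → met
4. chemical-storage review 348 days ago vs limit 365 → met
5. licensed cosmetologists 3 < 6 → not met
6. premises liability coverage $875,000 ≥ $800,000 → met
7. condition 'offers tanning services' does not hold → requirement n/a → met
8. sanitation inspection 655 days ago vs limit 730 → met
9. chemical safety data sheets present → met
10. ventilation assessment 1073 days ago vs limit 730 → not met
11. condition 'offers chemical hair treatments' holds; professional liability coverage $825,000 < $950,000 → not met
12. service price list present → met
Not met: 5, 10, 11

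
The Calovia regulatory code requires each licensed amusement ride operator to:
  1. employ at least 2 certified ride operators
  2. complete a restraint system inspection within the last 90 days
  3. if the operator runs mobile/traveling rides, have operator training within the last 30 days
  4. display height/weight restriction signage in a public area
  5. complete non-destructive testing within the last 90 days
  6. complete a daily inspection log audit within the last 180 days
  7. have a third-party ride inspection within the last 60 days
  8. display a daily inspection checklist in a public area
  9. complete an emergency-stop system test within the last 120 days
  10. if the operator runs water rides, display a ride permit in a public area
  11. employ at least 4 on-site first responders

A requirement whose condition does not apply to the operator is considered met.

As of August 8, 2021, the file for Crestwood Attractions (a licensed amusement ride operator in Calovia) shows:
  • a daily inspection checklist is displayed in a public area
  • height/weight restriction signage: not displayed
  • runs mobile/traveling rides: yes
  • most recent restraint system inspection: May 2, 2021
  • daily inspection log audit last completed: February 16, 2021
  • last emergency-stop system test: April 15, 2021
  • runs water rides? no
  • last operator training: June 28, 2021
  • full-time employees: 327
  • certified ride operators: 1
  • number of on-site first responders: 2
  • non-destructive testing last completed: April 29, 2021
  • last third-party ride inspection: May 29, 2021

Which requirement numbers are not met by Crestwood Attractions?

1. certified ride operators 1 < 2 → not met
2. restraint system inspection 98 days ago vs limit 90 → not met
3. condition 'runs mobile/traveling rides' holds; operator training 41 days ago vs limit 30 → not met
4. height/weight restriction signage absent → not met
5. non-destructive testing 101 days ago vs limit 90 → not met
6. daily inspection log audit 173 days ago vs limit 180 → met
7. third-party ride inspection 71 days ago vs limit 60 → not met
8. daily inspection checklist present → met
9. emergency-stop system test 115 days ago vs limit 120 → met
10. condition 'runs water rides' does not hold → requirement n/a → met
11. on-site first responders 2 < 4 → not met
Not met: 1, 2, 3, 4, 5, 7, 11

1, 2, 3, 4, 5, 7, 11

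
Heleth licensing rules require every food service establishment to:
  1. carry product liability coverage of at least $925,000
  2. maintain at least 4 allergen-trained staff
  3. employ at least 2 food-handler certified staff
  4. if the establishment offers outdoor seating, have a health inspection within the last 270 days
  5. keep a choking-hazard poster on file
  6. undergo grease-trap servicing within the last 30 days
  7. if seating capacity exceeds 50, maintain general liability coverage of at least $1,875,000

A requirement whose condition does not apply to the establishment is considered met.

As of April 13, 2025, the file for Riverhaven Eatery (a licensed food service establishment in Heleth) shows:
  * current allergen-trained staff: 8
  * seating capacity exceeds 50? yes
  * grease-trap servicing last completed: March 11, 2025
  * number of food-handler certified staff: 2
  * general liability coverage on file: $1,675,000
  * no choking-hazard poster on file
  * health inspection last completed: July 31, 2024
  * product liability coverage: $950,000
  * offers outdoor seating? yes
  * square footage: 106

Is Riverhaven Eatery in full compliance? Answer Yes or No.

No

1. product liability coverage $950,000 ≥ $925,000 → met
2. allergen-trained staff 8 ≥ 4 → met
3. food-handler certified staff 2 ≥ 2 → met
4. condition 'offers outdoor seating' holds; health inspection 256 days ago vs limit 270 → met
5. choking-hazard poster absent → not met
6. grease-trap servicing 33 days ago vs limit 30 → not met
7. condition 'seating capacity exceeds 50' holds; general liability coverage $1,675,000 < $1,875,000 → not met
Not met: 5, 6, 7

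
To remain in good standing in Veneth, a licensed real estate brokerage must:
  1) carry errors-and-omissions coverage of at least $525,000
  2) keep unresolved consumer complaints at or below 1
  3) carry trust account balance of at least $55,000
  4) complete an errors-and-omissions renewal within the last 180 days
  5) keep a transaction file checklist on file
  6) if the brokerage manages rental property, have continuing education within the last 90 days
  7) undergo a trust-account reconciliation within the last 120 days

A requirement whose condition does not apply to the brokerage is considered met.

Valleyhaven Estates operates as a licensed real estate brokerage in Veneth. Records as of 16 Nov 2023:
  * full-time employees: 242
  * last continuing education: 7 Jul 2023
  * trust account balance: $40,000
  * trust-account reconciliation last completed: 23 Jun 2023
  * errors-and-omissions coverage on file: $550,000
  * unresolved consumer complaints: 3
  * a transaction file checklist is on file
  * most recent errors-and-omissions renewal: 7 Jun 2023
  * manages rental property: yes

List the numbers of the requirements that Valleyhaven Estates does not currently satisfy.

1. errors-and-omissions coverage $550,000 ≥ $525,000 → met
2. unresolved consumer complaints 3 > 1 → not met
3. trust account balance $40,000 < $55,000 → not met
4. errors-and-omissions renewal 162 days ago vs limit 180 → met
5. transaction file checklist present → met
6. condition 'manages rental property' holds; continuing education 132 days ago vs limit 90 → not met
7. trust-account reconciliation 146 days ago vs limit 120 → not met
Not met: 2, 3, 6, 7

2, 3, 6, 7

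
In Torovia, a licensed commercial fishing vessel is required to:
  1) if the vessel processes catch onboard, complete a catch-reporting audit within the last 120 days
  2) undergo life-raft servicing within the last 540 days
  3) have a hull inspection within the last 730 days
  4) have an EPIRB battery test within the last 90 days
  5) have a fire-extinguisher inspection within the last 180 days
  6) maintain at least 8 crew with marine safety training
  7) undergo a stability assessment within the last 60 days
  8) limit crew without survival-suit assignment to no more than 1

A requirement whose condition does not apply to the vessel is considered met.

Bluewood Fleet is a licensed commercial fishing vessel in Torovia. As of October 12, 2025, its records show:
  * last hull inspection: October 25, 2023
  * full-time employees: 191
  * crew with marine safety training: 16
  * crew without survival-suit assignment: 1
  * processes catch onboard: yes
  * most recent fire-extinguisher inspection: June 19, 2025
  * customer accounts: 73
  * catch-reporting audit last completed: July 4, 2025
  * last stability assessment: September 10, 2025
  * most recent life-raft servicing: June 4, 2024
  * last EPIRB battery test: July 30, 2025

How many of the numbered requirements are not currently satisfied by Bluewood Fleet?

0

1. condition 'processes catch onboard' holds; catch-reporting audit 100 days ago vs limit 120 → met
2. life-raft servicing 495 days ago vs limit 540 → met
3. hull inspection 718 days ago vs limit 730 → met
4. EPIRB battery test 74 days ago vs limit 90 → met
5. fire-extinguisher inspection 115 days ago vs limit 180 → met
6. crew with marine safety training 16 ≥ 8 → met
7. stability assessment 32 days ago vs limit 60 → met
8. crew without survival-suit assignment 1 ≤ 1 → met
Not met: 0 of 8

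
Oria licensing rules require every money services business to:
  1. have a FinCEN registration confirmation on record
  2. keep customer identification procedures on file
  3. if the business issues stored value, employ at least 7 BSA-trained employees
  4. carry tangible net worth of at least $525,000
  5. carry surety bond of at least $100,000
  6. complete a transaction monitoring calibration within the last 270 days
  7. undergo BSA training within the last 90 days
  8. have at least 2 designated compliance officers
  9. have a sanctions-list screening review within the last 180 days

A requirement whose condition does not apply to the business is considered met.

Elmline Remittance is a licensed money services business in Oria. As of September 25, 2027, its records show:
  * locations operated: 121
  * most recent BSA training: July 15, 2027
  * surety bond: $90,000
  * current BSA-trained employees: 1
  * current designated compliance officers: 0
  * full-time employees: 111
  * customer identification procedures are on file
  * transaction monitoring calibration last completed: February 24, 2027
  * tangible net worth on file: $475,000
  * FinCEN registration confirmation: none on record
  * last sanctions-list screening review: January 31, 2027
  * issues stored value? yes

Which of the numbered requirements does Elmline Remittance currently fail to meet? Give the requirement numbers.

1, 3, 4, 5, 8, 9

1. FinCEN registration confirmation absent → not met
2. customer identification procedures present → met
3. condition 'issues stored value' holds; BSA-trained employees 1 < 7 → not met
4. tangible net worth $475,000 < $525,000 → not met
5. surety bond $90,000 < $100,000 → not met
6. transaction monitoring calibration 213 days ago vs limit 270 → met
7. BSA training 72 days ago vs limit 90 → met
8. designated compliance officers 0 < 2 → not met
9. sanctions-list screening review 237 days ago vs limit 180 → not met
Not met: 1, 3, 4, 5, 8, 9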